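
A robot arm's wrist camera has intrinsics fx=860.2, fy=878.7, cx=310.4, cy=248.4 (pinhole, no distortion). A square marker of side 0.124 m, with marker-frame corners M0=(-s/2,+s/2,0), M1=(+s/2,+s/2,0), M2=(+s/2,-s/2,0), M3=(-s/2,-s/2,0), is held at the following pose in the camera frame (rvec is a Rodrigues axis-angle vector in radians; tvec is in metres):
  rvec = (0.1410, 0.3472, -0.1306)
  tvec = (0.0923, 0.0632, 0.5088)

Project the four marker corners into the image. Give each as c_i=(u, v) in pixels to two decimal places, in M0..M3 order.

Intrinsics K: fx=860.2, fy=878.7, cx=310.4, cy=248.4
Marker side s = 0.124 m; corners in marker frame (Z=0):
  M0 = (-0.0620, +0.0620, 0)
  M1 = (+0.0620, +0.0620, 0)
  M2 = (+0.0620, -0.0620, 0)
  M3 = (-0.0620, -0.0620, 0)
rvec = (0.1410, 0.3472, -0.1306), |rvec| = θ = 0.39684 rad = 22.737°
Rodrigues: sinθ=0.38651, 1−cosθ=0.07771; R = I + sinθ·[k]× + (1−cosθ)·[k]×²:
    [+0.93210 +0.15136 +0.32907]
    [-0.10304 +0.98177 -0.15970]
    [-0.34725 +0.11495 +0.93070]
t = (0.0923, 0.0632, 0.5088) m
M0: Pc = R·M0+t = (+0.04389, +0.13046, +0.53746); u = 860.2·(+0.04389)/0.53746 + 310.4 = 380.6527, v = 878.7·(+0.13046)/0.53746 + 248.4 = 461.6896
M1: Pc = R·M1+t = (+0.15947, +0.11768, +0.49440); u = 860.2·(+0.15947)/0.49440 + 310.4 = 587.8681, v = 878.7·(+0.11768)/0.49440 + 248.4 = 457.5567
M2: Pc = R·M2+t = (+0.14071, -0.00406, +0.48014); u = 860.2·(+0.14071)/0.48014 + 310.4 = 562.4811, v = 878.7·(-0.00406)/0.48014 + 248.4 = 240.9728
M3: Pc = R·M3+t = (+0.02513, +0.00872, +0.52320); u = 860.2·(+0.02513)/0.52320 + 310.4 = 351.7097, v = 878.7·(+0.00872)/0.52320 + 248.4 = 263.0427

c0=(380.65, 461.69) c1=(587.87, 457.56) c2=(562.48, 240.97) c3=(351.71, 263.04)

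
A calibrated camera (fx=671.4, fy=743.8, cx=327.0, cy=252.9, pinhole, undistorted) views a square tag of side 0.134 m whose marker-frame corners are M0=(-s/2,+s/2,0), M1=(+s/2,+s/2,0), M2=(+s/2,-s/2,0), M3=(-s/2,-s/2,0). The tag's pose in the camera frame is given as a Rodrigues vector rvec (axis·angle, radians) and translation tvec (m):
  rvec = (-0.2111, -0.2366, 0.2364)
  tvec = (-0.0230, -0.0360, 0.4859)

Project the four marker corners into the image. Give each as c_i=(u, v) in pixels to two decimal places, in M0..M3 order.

Intrinsics K: fx=671.4, fy=743.8, cx=327.0, cy=252.9
Marker side s = 0.134 m; corners in marker frame (Z=0):
  M0 = (-0.0670, +0.0670, 0)
  M1 = (+0.0670, +0.0670, 0)
  M2 = (+0.0670, -0.0670, 0)
  M3 = (-0.0670, -0.0670, 0)
rvec = (-0.2111, -0.2366, 0.2364), |rvec| = θ = 0.39551 rad = 22.661°
Rodrigues: sinθ=0.38528, 1−cosθ=0.07720; R = I + sinθ·[k]× + (1−cosθ)·[k]×²:
    [+0.94479 -0.20564 -0.25511]
    [+0.25493 +0.95043 +0.17804]
    [+0.20585 -0.23324 +0.95038]
t = (-0.0230, -0.0360, 0.4859) m
M0: Pc = R·M0+t = (-0.10008, +0.01060, +0.45648); u = 671.4·(-0.10008)/0.45648 + 327.0 = 179.8024, v = 743.8·(+0.01060)/0.45648 + 252.9 = 270.1687
M1: Pc = R·M1+t = (+0.02652, +0.04476, +0.48406); u = 671.4·(+0.02652)/0.48406 + 327.0 = 363.7883, v = 743.8·(+0.04476)/0.48406 + 252.9 = 321.6757
M2: Pc = R·M2+t = (+0.05408, -0.08260, +0.51532); u = 671.4·(+0.05408)/0.51532 + 327.0 = 397.4582, v = 743.8·(-0.08260)/0.51532 + 252.9 = 133.6799
M3: Pc = R·M3+t = (-0.07252, -0.11676, +0.48774); u = 671.4·(-0.07252)/0.48774 + 327.0 = 227.1665, v = 743.8·(-0.11676)/0.48774 + 252.9 = 74.8413

c0=(179.80, 270.17) c1=(363.79, 321.68) c2=(397.46, 133.68) c3=(227.17, 74.84)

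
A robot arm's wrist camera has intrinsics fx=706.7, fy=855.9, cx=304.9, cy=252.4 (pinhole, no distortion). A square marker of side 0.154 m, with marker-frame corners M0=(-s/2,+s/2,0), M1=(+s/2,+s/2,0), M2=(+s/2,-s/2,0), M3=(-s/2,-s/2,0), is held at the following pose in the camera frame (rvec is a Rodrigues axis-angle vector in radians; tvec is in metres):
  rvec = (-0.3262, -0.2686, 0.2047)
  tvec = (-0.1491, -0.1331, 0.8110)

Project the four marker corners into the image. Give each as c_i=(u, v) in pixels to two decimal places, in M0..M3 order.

Intrinsics K: fx=706.7, fy=855.9, cx=304.9, cy=252.4
Marker side s = 0.154 m; corners in marker frame (Z=0):
  M0 = (-0.0770, +0.0770, 0)
  M1 = (+0.0770, +0.0770, 0)
  M2 = (+0.0770, -0.0770, 0)
  M3 = (-0.0770, -0.0770, 0)
rvec = (-0.3262, -0.2686, 0.2047), |rvec| = θ = 0.46953 rad = 26.902°
Rodrigues: sinθ=0.45246, 1−cosθ=0.10822; R = I + sinθ·[k]× + (1−cosθ)·[k]×²:
    [+0.94402 -0.15425 -0.29162]
    [+0.24027 +0.92720 +0.28736]
    [+0.22606 -0.34134 +0.91235]
t = (-0.1491, -0.1331, 0.8110) m
M0: Pc = R·M0+t = (-0.23367, -0.08021, +0.76731); u = 706.7·(-0.23367)/0.76731 + 304.9 = 89.6909, v = 855.9·(-0.08021)/0.76731 + 252.4 = 162.9331
M1: Pc = R·M1+t = (-0.08829, -0.04320, +0.80212); u = 706.7·(-0.08829)/0.80212 + 304.9 = 227.1150, v = 855.9·(-0.04320)/0.80212 + 252.4 = 206.2986
M2: Pc = R·M2+t = (-0.06453, -0.18599, +0.85469); u = 706.7·(-0.06453)/0.85469 + 304.9 = 251.5406, v = 855.9·(-0.18599)/0.85469 + 252.4 = 66.1432
M3: Pc = R·M3+t = (-0.20991, -0.22300, +0.81988); u = 706.7·(-0.20991)/0.81988 + 304.9 = 123.9645, v = 855.9·(-0.22300)/0.81988 + 252.4 = 19.6069

c0=(89.69, 162.93) c1=(227.11, 206.30) c2=(251.54, 66.14) c3=(123.96, 19.61)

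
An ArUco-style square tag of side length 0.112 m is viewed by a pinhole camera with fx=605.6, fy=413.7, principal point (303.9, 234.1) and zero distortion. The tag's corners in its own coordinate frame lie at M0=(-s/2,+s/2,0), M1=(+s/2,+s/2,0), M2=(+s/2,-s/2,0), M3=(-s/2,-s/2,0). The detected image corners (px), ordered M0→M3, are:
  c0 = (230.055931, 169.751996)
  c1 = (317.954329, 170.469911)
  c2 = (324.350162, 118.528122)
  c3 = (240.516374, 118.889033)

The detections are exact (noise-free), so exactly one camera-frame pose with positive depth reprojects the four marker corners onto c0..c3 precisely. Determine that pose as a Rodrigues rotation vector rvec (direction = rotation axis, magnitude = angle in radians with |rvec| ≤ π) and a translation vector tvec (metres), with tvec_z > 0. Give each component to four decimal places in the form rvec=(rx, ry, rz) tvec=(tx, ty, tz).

rvec=(-0.3553, 0.1373, 0.0596) tvec=(-0.0334, -0.1696, 0.7768)

Intrinsics K: fx=605.6, fy=413.7, cx=303.9, cy=234.1
Marker side s = 0.112 m; corners in marker frame (Z=0):
  M0 = (-0.0560, +0.0560, 0)
  M1 = (+0.0560, +0.0560, 0)
  M2 = (+0.0560, -0.0560, 0)
  M3 = (-0.0560, -0.0560, 0)
Detected image corners:
  c0 = (230.055931, 169.751996) px
  c1 = (317.954329, 170.469911) px
  c2 = (324.350162, 118.528122) px
  c3 = (240.516374, 118.889033) px
Planar DLT: solve 8×8 A·h = b for H (H[2,2]=1):
  H  [+714.50355 -198.10454 +277.87639]
  H  [-25.36523 +395.23064 +143.77428]
  H  [-0.18586 -0.44089 +1.00000]
B = K⁻¹H; ‖b₁‖=1.287338, ‖b₂‖=1.287338; λ = 2/(‖b₁‖+‖b₂‖) = 0.776797, sign → tz>0 ⇒ λ=+0.776797
r₁ = λ·B[:,0] = (+0.98894,+0.03407,-0.14438); r₂ = λ·B[:,1] = (-0.08224,+0.93592,-0.34248)
r₃ = r₁×r₂ = (+0.12346,+0.35057,+0.92836); SVD([r₁ r₂ r₃]) → R = UVᵀ:
  R  [+0.98894 -0.08224 +0.12346]
  R  [+0.03407 +0.93592 +0.35057]
  R  [-0.14438 -0.34248 +0.92836]
t = (-0.03338, -0.16960, +0.77680) m
tr R = 2.853218; θ = arccos((tr R − 1)/2) = 0.385504 rad = 22.088°
axis k = ((R−Rᵀ)₃₂, (R−Rᵀ)₁₃, (R−Rᵀ)₂₁) / (2 sinθ) = (-0.921547, +0.356134, +0.154661)
rvec = θ·k = (-0.355259, +0.137291, +0.059622)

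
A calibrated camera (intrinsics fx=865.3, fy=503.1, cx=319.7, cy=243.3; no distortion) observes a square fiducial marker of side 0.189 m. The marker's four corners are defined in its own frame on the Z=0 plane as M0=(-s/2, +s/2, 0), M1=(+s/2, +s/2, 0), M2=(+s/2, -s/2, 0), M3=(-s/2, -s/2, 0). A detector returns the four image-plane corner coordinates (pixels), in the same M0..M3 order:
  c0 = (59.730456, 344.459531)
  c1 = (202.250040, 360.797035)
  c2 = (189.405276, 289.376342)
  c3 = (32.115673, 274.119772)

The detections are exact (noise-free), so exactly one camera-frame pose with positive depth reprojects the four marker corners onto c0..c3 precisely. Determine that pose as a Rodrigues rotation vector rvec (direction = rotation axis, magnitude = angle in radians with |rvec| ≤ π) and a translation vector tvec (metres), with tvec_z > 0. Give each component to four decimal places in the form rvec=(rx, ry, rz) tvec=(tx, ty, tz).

Intrinsics K: fx=865.3, fy=503.1, cx=319.7, cy=243.3
Marker side s = 0.189 m; corners in marker frame (Z=0):
  M0 = (-0.0945, +0.0945, 0)
  M1 = (+0.0945, +0.0945, 0)
  M2 = (+0.0945, -0.0945, 0)
  M3 = (-0.0945, -0.0945, 0)
Detected image corners:
  c0 = (59.730456, 344.459531) px
  c1 = (202.250040, 360.797035) px
  c2 = (189.405276, 289.376342) px
  c3 = (32.115673, 274.119772) px
Planar DLT: solve 8×8 A·h = b for H (H[2,2]=1):
  H  [+766.58462 +174.11113 +119.96215]
  H  [+19.34769 +549.01783 +318.87435]
  H  [-0.20298 +0.54871 +1.00000]
B = K⁻¹H; ‖b₁‖=0.991573, ‖b₂‖=0.991573; λ = 2/(‖b₁‖+‖b₂‖) = 1.008498, sign → tz>0 ⇒ λ=+1.008498
r₁ = λ·B[:,0] = (+0.96908,+0.13778,-0.20470); r₂ = λ·B[:,1] = (-0.00153,+0.83293,+0.55338)
r₃ = r₁×r₂ = (+0.24675,-0.53595,+0.80739); SVD([r₁ r₂ r₃]) → R = UVᵀ:
  R  [+0.96908 -0.00153 +0.24675]
  R  [+0.13778 +0.83293 -0.53595]
  R  [-0.20470 +0.55338 +0.80739]
t = (-0.23279, +0.15149, +1.00850) m
tr R = 2.609395; θ = arccos((tr R − 1)/2) = 0.635631 rad = 36.419°
axis k = ((R−Rᵀ)₃₂, (R−Rᵀ)₁₃, (R−Rᵀ)₂₁) / (2 sinθ) = (+0.917427, +0.380213, +0.117325)
rvec = θ·k = (+0.583145, +0.241675, +0.074576)

rvec=(0.5831, 0.2417, 0.0746) tvec=(-0.2328, 0.1515, 1.0085)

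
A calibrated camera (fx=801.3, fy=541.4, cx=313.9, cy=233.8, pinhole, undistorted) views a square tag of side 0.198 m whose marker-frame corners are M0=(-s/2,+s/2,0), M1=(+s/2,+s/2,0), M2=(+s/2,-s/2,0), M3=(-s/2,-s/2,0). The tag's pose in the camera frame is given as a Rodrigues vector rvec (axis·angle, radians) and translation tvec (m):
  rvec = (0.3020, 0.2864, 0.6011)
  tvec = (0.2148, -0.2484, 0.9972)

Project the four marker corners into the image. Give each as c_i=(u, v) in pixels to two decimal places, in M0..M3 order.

Intrinsics K: fx=801.3, fy=541.4, cx=313.9, cy=233.8
Marker side s = 0.198 m; corners in marker frame (Z=0):
  M0 = (-0.0990, +0.0990, 0)
  M1 = (+0.0990, +0.0990, 0)
  M2 = (+0.0990, -0.0990, 0)
  M3 = (-0.0990, -0.0990, 0)
rvec = (0.3020, 0.2864, 0.6011), |rvec| = θ = 0.73113 rad = 41.891°
Rodrigues: sinθ=0.66771, 1−cosθ=0.25558; R = I + sinθ·[k]× + (1−cosθ)·[k]×²:
    [+0.78803 -0.50761 +0.34835]
    [+0.59031 +0.78364 -0.19349]
    [-0.17476 +0.35812 +0.91718]
t = (0.2148, -0.2484, 0.9972) m
M0: Pc = R·M0+t = (+0.08653, -0.22926, +1.04995); u = 801.3·(+0.08653)/1.04995 + 313.9 = 379.9393, v = 541.4·(-0.22926)/1.04995 + 233.8 = 115.5836
M1: Pc = R·M1+t = (+0.24256, -0.11238, +1.01535); u = 801.3·(+0.24256)/1.01535 + 313.9 = 505.3259, v = 541.4·(-0.11238)/1.01535 + 233.8 = 173.8781
M2: Pc = R·M2+t = (+0.34307, -0.26754, +0.94445); u = 801.3·(+0.34307)/0.94445 + 313.9 = 604.9706, v = 541.4·(-0.26754)/0.94445 + 233.8 = 80.4341
M3: Pc = R·M3+t = (+0.18704, -0.38442, +0.97905); u = 801.3·(+0.18704)/0.97905 + 313.9 = 466.9811, v = 541.4·(-0.38442)/0.97905 + 233.8 = 21.2204

c0=(379.94, 115.58) c1=(505.33, 173.88) c2=(604.97, 80.43) c3=(466.98, 21.22)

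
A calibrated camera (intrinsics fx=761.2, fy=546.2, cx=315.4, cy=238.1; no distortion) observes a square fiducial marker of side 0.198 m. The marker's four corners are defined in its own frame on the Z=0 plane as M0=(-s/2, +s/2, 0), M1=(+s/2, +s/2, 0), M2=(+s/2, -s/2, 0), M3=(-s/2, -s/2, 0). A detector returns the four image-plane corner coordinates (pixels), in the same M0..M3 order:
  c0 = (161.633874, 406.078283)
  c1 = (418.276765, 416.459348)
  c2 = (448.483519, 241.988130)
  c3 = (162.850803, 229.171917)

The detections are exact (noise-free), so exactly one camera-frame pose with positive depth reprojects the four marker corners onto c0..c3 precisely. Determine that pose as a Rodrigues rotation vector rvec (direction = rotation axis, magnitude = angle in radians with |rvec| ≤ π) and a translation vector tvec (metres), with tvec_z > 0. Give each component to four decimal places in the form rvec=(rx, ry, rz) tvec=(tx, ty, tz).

Intrinsics K: fx=761.2, fy=546.2, cx=315.4, cy=238.1
Marker side s = 0.198 m; corners in marker frame (Z=0):
  M0 = (-0.0990, +0.0990, 0)
  M1 = (+0.0990, +0.0990, 0)
  M2 = (+0.0990, -0.0990, 0)
  M3 = (-0.0990, -0.0990, 0)
Detected image corners:
  c0 = (161.633874, 406.078283) px
  c1 = (418.276765, 416.459348) px
  c2 = (448.483519, 241.988130) px
  c3 = (162.850803, 229.171917) px
Planar DLT: solve 8×8 A·h = b for H (H[2,2]=1):
  H  [+1375.64672 +81.80663 +297.84903]
  H  [+69.31743 +1062.58549 +328.15744]
  H  [+0.03422 +0.54198 +1.00000]
B = K⁻¹H; ‖b₁‖=1.796848, ‖b₂‖=1.796848; λ = 2/(‖b₁‖+‖b₂‖) = 0.556530, sign → tz>0 ⇒ λ=+0.556530
r₁ = λ·B[:,0] = (+0.99787,+0.06233,+0.01905); r₂ = λ·B[:,1] = (-0.06517,+0.95120,+0.30163)
r₃ = r₁×r₂ = (+0.00068,-0.30223,+0.95324); SVD([r₁ r₂ r₃]) → R = UVᵀ:
  R  [+0.99787 -0.06517 +0.00068]
  R  [+0.06233 +0.95120 -0.30223]
  R  [+0.01905 +0.30163 +0.95324]
t = (-0.01283, +0.09176, +0.55653) m
tr R = 2.902306; θ = arccos((tr R − 1)/2) = 0.313847 rad = 17.982°
axis k = ((R−Rᵀ)₃₂, (R−Rᵀ)₁₃, (R−Rᵀ)₂₁) / (2 sinθ) = (+0.977997, -0.029740, +0.206487)
rvec = θ·k = (+0.306942, -0.009334, +0.064805)

rvec=(0.3069, -0.0093, 0.0648) tvec=(-0.0128, 0.0918, 0.5565)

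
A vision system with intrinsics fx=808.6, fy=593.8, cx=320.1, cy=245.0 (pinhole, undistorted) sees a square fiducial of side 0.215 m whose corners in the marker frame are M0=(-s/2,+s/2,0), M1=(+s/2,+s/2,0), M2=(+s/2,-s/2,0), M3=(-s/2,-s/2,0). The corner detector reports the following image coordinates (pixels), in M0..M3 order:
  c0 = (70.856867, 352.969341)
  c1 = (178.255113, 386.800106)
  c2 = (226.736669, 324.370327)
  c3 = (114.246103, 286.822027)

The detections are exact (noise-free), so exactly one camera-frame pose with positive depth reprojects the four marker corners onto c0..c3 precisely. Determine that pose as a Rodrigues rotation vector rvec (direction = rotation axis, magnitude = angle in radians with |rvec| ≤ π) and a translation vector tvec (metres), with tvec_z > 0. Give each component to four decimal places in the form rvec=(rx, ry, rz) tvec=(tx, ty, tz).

rvec=(0.4374, -0.0799, 0.4855) tvec=(-0.3109, 0.2304, 1.4572)

Intrinsics K: fx=808.6, fy=593.8, cx=320.1, cy=245.0
Marker side s = 0.215 m; corners in marker frame (Z=0):
  M0 = (-0.1075, +0.1075, 0)
  M1 = (+0.1075, +0.1075, 0)
  M2 = (+0.1075, -0.1075, 0)
  M3 = (-0.1075, -0.1075, 0)
Detected image corners:
  c0 = (70.856867, 352.969341) px
  c1 = (178.255113, 386.800106) px
  c2 = (226.736669, 324.370327) px
  c3 = (114.246103, 286.822027) px
Planar DLT: solve 8×8 A·h = b for H (H[2,2]=1):
  H  [+528.91657 -174.55361 +147.58320]
  H  [+206.69867 +388.77125 +338.89249]
  H  [+0.12124 +0.26608 +1.00000]
B = K⁻¹H; ‖b₁‖=0.686240, ‖b₂‖=0.686240; λ = 2/(‖b₁‖+‖b₂‖) = 1.457217, sign → tz>0 ⇒ λ=+1.457217
r₁ = λ·B[:,0] = (+0.88325,+0.43435,+0.17668); r₂ = λ·B[:,1] = (-0.46807,+0.79408,+0.38774)
r₃ = r₁×r₂ = (+0.02812,-0.42517,+0.90468); SVD([r₁ r₂ r₃]) → R = UVᵀ:
  R  [+0.88325 -0.46807 +0.02812]
  R  [+0.43435 +0.79408 -0.42517]
  R  [+0.17668 +0.38774 +0.90468]
t = (-0.31090, +0.23042, +1.45722) m
tr R = 2.582007; θ = arccos((tr R − 1)/2) = 0.658349 rad = 37.721°
axis k = ((R−Rᵀ)₃₂, (R−Rᵀ)₁₃, (R−Rᵀ)₂₁) / (2 sinθ) = (+0.664347, -0.121404, +0.737499)
rvec = θ·k = (+0.437372, -0.079926, +0.485531)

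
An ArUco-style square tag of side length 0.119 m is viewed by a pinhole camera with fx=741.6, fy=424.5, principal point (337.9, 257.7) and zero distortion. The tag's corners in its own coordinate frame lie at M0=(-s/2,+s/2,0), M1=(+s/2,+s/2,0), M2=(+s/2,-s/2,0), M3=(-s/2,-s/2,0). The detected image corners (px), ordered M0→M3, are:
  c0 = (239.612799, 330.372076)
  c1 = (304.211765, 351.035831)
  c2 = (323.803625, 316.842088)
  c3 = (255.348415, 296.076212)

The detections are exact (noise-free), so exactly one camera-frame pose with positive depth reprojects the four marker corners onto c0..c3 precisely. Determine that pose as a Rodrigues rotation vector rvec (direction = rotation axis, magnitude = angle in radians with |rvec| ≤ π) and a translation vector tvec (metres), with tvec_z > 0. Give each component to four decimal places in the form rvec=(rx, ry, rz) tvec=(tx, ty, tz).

Intrinsics K: fx=741.6, fy=424.5, cx=337.9, cy=257.7
Marker side s = 0.119 m; corners in marker frame (Z=0):
  M0 = (-0.0595, +0.0595, 0)
  M1 = (+0.0595, +0.0595, 0)
  M2 = (+0.0595, -0.0595, 0)
  M3 = (-0.0595, -0.0595, 0)
Detected image corners:
  c0 = (239.612799, 330.372076) px
  c1 = (304.211765, 351.035831) px
  c2 = (323.803625, 316.842088) px
  c3 = (255.348415, 296.076212) px
Planar DLT: solve 8×8 A·h = b for H (H[2,2]=1):
  H  [+493.42894 -28.77467 +280.06086]
  H  [+98.90074 +425.43775 +323.87182]
  H  [-0.23228 +0.42543 +1.00000]
B = K⁻¹H; ‖b₁‖=0.888012, ‖b₂‖=0.888012; λ = 2/(‖b₁‖+‖b₂‖) = 1.126110, sign → tz>0 ⇒ λ=+1.126110
r₁ = λ·B[:,0] = (+0.86845,+0.42116,-0.26158); r₂ = λ·B[:,1] = (-0.26198,+0.83777,+0.47908)
r₃ = r₁×r₂ = (+0.42091,-0.34753,+0.83789); SVD([r₁ r₂ r₃]) → R = UVᵀ:
  R  [+0.86845 -0.26198 +0.42091]
  R  [+0.42116 +0.83777 -0.34753]
  R  [-0.26158 +0.47908 +0.83789]
t = (-0.08783, +0.17554, +1.12611) m
tr R = 2.544106; θ = arccos((tr R − 1)/2) = 0.688731 rad = 39.461°
axis k = ((R−Rᵀ)₃₂, (R−Rᵀ)₁₃, (R−Rᵀ)₂₁) / (2 sinθ) = (+0.650299, +0.536917, +0.537431)
rvec = θ·k = (+0.447881, +0.369791, +0.370145)

rvec=(0.4479, 0.3698, 0.3701) tvec=(-0.0878, 0.1755, 1.1261)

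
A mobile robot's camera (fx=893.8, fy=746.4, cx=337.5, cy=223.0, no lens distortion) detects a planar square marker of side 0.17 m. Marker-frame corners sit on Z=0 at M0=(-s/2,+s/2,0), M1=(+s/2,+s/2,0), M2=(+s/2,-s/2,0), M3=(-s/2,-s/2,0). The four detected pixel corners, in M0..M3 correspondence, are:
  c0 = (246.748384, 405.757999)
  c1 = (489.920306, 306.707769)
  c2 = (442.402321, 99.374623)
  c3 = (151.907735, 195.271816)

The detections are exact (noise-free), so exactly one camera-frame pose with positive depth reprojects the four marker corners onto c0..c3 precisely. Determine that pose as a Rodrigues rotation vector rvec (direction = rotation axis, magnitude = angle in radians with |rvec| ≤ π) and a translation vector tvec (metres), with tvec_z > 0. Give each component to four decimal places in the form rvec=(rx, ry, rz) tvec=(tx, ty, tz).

Intrinsics K: fx=893.8, fy=746.4, cx=337.5, cy=223.0
Marker side s = 0.17 m; corners in marker frame (Z=0):
  M0 = (-0.0850, +0.0850, 0)
  M1 = (+0.0850, +0.0850, 0)
  M2 = (+0.0850, -0.0850, 0)
  M3 = (-0.0850, -0.0850, 0)
Detected image corners:
  c0 = (246.748384, 405.757999) px
  c1 = (489.920306, 306.707769) px
  c2 = (442.402321, 99.374623) px
  c3 = (151.907735, 195.271816) px
Planar DLT: solve 8×8 A·h = b for H (H[2,2]=1):
  H  [+1729.18949 +714.34510 +341.29193]
  H  [-445.22175 +1456.76327 +257.70798]
  H  [+0.51183 +0.90670 +1.00000]
B = K⁻¹H; ‖b₁‖=1.963669, ‖b₂‖=1.963669; λ = 2/(‖b₁‖+‖b₂‖) = 0.509251, sign → tz>0 ⇒ λ=+0.509251
r₁ = λ·B[:,0] = (+0.88680,-0.38164,+0.26065); r₂ = λ·B[:,1] = (+0.23265,+0.85596,+0.46174)
r₃ = r₁×r₂ = (-0.39932,-0.34883,+0.84786); SVD([r₁ r₂ r₃]) → R = UVᵀ:
  R  [+0.88680 +0.23265 -0.39932]
  R  [-0.38164 +0.85596 -0.34883]
  R  [+0.26065 +0.46174 +0.84786]
t = (+0.00216, +0.02368, +0.50925) m
tr R = 2.590620; θ = arccos((tr R − 1)/2) = 0.651278 rad = 37.315°
axis k = ((R−Rᵀ)₃₂, (R−Rᵀ)₁₃, (R−Rᵀ)₂₁) / (2 sinθ) = (+0.668557, -0.544350, -0.506670)
rvec = θ·k = (+0.435416, -0.354523, -0.329983)

rvec=(0.4354, -0.3545, -0.3300) tvec=(0.0022, 0.0237, 0.5093)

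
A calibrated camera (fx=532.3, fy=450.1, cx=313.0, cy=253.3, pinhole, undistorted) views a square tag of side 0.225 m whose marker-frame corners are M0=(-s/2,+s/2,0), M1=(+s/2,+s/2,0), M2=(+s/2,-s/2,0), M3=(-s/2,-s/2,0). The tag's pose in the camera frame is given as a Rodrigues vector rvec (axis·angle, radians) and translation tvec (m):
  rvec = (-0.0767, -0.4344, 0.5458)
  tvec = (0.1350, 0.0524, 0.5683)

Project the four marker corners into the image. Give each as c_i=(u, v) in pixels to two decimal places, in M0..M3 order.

Intrinsics K: fx=532.3, fy=450.1, cx=313.0, cy=253.3
Marker side s = 0.225 m; corners in marker frame (Z=0):
  M0 = (-0.1125, +0.1125, 0)
  M1 = (+0.1125, +0.1125, 0)
  M2 = (+0.1125, -0.1125, 0)
  M3 = (-0.1125, -0.1125, 0)
rvec = (-0.0767, -0.4344, 0.5458), |rvec| = θ = 0.70177 rad = 40.209°
Rodrigues: sinθ=0.64557, 1−cosθ=0.23630; R = I + sinθ·[k]× + (1−cosθ)·[k]×²:
    [+0.76652 -0.48610 -0.41970]
    [+0.51808 +0.85424 -0.04320]
    [+0.37953 -0.18432 +0.90663]
t = (0.1350, 0.0524, 0.5683) m
M0: Pc = R·M0+t = (-0.00592, +0.09022, +0.50487); u = 532.3·(-0.00592)/0.50487 + 313.0 = 306.7579, v = 450.1·(+0.09022)/0.50487 + 253.3 = 333.7317
M1: Pc = R·M1+t = (+0.16655, +0.20679, +0.59026); u = 532.3·(+0.16655)/0.59026 + 313.0 = 463.1929, v = 450.1·(+0.20679)/0.59026 + 253.3 = 410.9834
M2: Pc = R·M2+t = (+0.27592, +0.01458, +0.63173); u = 532.3·(+0.27592)/0.63173 + 313.0 = 545.4915, v = 450.1·(+0.01458)/0.63173 + 253.3 = 263.6891
M3: Pc = R·M3+t = (+0.10345, -0.10199, +0.54634); u = 532.3·(+0.10345)/0.54634 + 313.0 = 413.7945, v = 450.1·(-0.10199)/0.54634 + 253.3 = 169.2792

c0=(306.76, 333.73) c1=(463.19, 410.98) c2=(545.49, 263.69) c3=(413.79, 169.28)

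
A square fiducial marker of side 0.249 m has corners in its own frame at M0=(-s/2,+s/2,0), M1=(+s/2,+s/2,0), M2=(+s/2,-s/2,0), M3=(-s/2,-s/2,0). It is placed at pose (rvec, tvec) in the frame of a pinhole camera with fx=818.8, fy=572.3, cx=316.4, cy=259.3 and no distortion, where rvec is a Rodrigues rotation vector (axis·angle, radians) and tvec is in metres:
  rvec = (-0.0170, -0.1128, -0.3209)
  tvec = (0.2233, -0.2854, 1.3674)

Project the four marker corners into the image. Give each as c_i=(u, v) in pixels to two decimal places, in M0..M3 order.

Intrinsics K: fx=818.8, fy=572.3, cx=316.4, cy=259.3
Marker side s = 0.249 m; corners in marker frame (Z=0):
  M0 = (-0.1245, +0.1245, 0)
  M1 = (+0.1245, +0.1245, 0)
  M2 = (+0.1245, -0.1245, 0)
  M3 = (-0.1245, -0.1245, 0)
rvec = (-0.0170, -0.1128, -0.3209), |rvec| = θ = 0.34057 rad = 19.513°
Rodrigues: sinθ=0.33403, 1−cosθ=0.05744; R = I + sinθ·[k]× + (1−cosθ)·[k]×²:
    [+0.94271 +0.31568 -0.10793]
    [-0.31378 +0.94886 +0.03460]
    [+0.11333 +0.00125 +0.99356]
t = (0.2233, -0.2854, 1.3674) m
M0: Pc = R·M0+t = (+0.14524, -0.12820, +1.35345); u = 818.8·(+0.14524)/1.35345 + 316.4 = 404.2637, v = 572.3·(-0.12820)/1.35345 + 259.3 = 205.0909
M1: Pc = R·M1+t = (+0.37997, -0.20633, +1.38167); u = 818.8·(+0.37997)/1.38167 + 316.4 = 541.5767, v = 572.3·(-0.20633)/1.38167 + 259.3 = 173.8350
M2: Pc = R·M2+t = (+0.30136, -0.44260, +1.38135); u = 818.8·(+0.30136)/1.38135 + 316.4 = 495.0344, v = 572.3·(-0.44260)/1.38135 + 259.3 = 75.9294
M3: Pc = R·M3+t = (+0.06663, -0.36447, +1.35313); u = 818.8·(+0.06663)/1.35313 + 316.4 = 356.7191, v = 572.3·(-0.36447)/1.35313 + 259.3 = 105.1506

c0=(404.26, 205.09) c1=(541.58, 173.84) c2=(495.03, 75.93) c3=(356.72, 105.15)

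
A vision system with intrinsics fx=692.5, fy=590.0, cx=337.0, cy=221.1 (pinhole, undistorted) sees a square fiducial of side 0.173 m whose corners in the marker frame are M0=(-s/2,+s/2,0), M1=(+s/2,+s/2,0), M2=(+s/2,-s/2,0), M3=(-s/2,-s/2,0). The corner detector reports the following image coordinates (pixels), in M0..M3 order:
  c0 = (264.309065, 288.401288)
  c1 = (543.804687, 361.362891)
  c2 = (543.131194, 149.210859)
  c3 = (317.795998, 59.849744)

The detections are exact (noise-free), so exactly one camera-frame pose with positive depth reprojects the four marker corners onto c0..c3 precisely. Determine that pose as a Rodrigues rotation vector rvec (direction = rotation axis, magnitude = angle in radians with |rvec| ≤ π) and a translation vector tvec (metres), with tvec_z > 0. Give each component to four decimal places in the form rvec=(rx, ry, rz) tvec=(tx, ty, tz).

rvec=(-0.4464, -0.4291, 0.2463) tvec=(0.0530, -0.0098, 0.4040)

Intrinsics K: fx=692.5, fy=590.0, cx=337.0, cy=221.1
Marker side s = 0.173 m; corners in marker frame (Z=0):
  M0 = (-0.0865, +0.0865, 0)
  M1 = (+0.0865, +0.0865, 0)
  M2 = (+0.0865, -0.0865, 0)
  M3 = (-0.0865, -0.0865, 0)
Detected image corners:
  c0 = (264.309065, 288.401288) px
  c1 = (543.804687, 361.362891) px
  c2 = (543.131194, 149.210859) px
  c3 = (317.795998, 59.849744) px
Planar DLT: solve 8×8 A·h = b for H (H[2,2]=1):
  H  [+1799.85295 -621.31123 +427.89904]
  H  [+657.24314 +1023.09686 +206.73575]
  H  [+0.85411 -1.15093 +1.00000]
B = K⁻¹H; ‖b₁‖=2.475296, ‖b₂‖=2.475296; λ = 2/(‖b₁‖+‖b₂‖) = 0.403992, sign → tz>0 ⇒ λ=+0.403992
r₁ = λ·B[:,0] = (+0.88208,+0.32073,+0.34506); r₂ = λ·B[:,1] = (-0.13619,+0.87479,-0.46497)
r₃ = r₁×r₂ = (-0.45098,+0.36314,+0.81532); SVD([r₁ r₂ r₃]) → R = UVᵀ:
  R  [+0.88208 -0.13619 -0.45098]
  R  [+0.32073 +0.87479 +0.36314]
  R  [+0.34506 -0.46497 +0.81532]
t = (+0.05303, -0.00984, +0.40399) m
tr R = 2.572193; θ = arccos((tr R − 1)/2) = 0.666329 rad = 38.178°
axis k = ((R−Rᵀ)₃₂, (R−Rᵀ)₁₃, (R−Rᵀ)₂₁) / (2 sinθ) = (-0.669879, -0.643932, +0.369612)
rvec = θ·k = (-0.446360, -0.429070, +0.246283)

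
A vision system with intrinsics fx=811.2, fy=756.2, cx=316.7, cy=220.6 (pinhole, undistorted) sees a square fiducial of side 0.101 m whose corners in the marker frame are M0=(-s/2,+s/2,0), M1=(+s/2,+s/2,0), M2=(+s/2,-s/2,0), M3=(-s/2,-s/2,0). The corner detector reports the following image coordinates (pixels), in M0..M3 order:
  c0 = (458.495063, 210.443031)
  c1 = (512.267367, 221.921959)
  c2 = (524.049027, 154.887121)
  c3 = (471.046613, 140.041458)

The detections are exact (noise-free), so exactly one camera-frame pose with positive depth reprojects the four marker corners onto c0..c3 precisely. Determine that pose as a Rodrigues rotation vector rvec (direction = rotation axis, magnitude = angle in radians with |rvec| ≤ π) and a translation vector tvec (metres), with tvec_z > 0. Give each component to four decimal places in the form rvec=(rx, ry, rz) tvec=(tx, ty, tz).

rvec=(0.0155, -0.5685, 0.1754) tvec=(0.2365, -0.0559, 1.0934)

Intrinsics K: fx=811.2, fy=756.2, cx=316.7, cy=220.6
Marker side s = 0.101 m; corners in marker frame (Z=0):
  M0 = (-0.0505, +0.0505, 0)
  M1 = (+0.0505, +0.0505, 0)
  M2 = (+0.0505, -0.0505, 0)
  M3 = (-0.0505, -0.0505, 0)
Detected image corners:
  c0 = (458.495063, 210.443031) px
  c1 = (512.267367, 221.921959) px
  c2 = (524.049027, 154.887121) px
  c3 = (471.046613, 140.041458) px
Planar DLT: solve 8×8 A·h = b for H (H[2,2]=1):
  H  [+769.89009 -135.54600 +492.13589]
  H  [+219.62076 +674.34932 +181.93298]
  H  [+0.49100 -0.03089 +1.00000]
B = K⁻¹H; ‖b₁‖=0.914537, ‖b₂‖=0.914537; λ = 2/(‖b₁‖+‖b₂‖) = 1.093450, sign → tz>0 ⇒ λ=+1.093450
r₁ = λ·B[:,0] = (+0.82816,+0.16095,+0.53688); r₂ = λ·B[:,1] = (-0.16952,+0.98495,-0.03377)
r₃ = r₁×r₂ = (-0.53424,-0.06305,+0.84298); SVD([r₁ r₂ r₃]) → R = UVᵀ:
  R  [+0.82816 -0.16952 -0.53424]
  R  [+0.16095 +0.98495 -0.06305]
  R  [+0.53688 -0.03377 +0.84298]
t = (+0.23648, -0.05591, +1.09345) m
tr R = 2.656091; θ = arccos((tr R − 1)/2) = 0.595184 rad = 34.102°
axis k = ((R−Rᵀ)₃₂, (R−Rᵀ)₁₃, (R−Rᵀ)₂₁) / (2 sinθ) = (+0.026107, -0.955229, +0.294715)
rvec = θ·k = (+0.015538, -0.568536, +0.175410)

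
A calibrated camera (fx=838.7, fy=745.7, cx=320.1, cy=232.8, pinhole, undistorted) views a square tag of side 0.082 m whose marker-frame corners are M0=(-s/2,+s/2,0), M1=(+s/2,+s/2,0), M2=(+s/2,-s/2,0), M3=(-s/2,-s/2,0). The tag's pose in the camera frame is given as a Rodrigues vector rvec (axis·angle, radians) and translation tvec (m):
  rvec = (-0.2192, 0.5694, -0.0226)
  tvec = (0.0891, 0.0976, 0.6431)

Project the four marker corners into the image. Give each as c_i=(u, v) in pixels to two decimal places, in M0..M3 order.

Intrinsics K: fx=838.7, fy=745.7, cx=320.1, cy=232.8
Marker side s = 0.082 m; corners in marker frame (Z=0):
  M0 = (-0.0410, +0.0410, 0)
  M1 = (+0.0410, +0.0410, 0)
  M2 = (+0.0410, -0.0410, 0)
  M3 = (-0.0410, -0.0410, 0)
rvec = (-0.2192, 0.5694, -0.0226), |rvec| = θ = 0.61055 rad = 34.982°
Rodrigues: sinθ=0.57332, 1−cosθ=0.18067; R = I + sinθ·[k]× + (1−cosθ)·[k]×²:
    [+0.84262 -0.03927 +0.53708]
    [-0.08171 +0.97647 +0.19960]
    [-0.53228 -0.21207 +0.81958]
t = (0.0891, 0.0976, 0.6431) m
M0: Pc = R·M0+t = (+0.05294, +0.14099, +0.65623); u = 838.7·(+0.05294)/0.65623 + 320.1 = 387.7639, v = 745.7·(+0.14099)/0.65623 + 232.8 = 393.0075
M1: Pc = R·M1+t = (+0.12204, +0.13428, +0.61258); u = 838.7·(+0.12204)/0.61258 + 320.1 = 487.1841, v = 745.7·(+0.13428)/0.61258 + 232.8 = 396.2658
M2: Pc = R·M2+t = (+0.12526, +0.05421, +0.62997); u = 838.7·(+0.12526)/0.62997 + 320.1 = 486.8589, v = 745.7·(+0.05421)/0.62997 + 232.8 = 296.9741
M3: Pc = R·M3+t = (+0.05616, +0.06092, +0.67362); u = 838.7·(+0.05616)/0.67362 + 320.1 = 390.0264, v = 745.7·(+0.06092)/0.67362 + 232.8 = 300.2335

c0=(387.76, 393.01) c1=(487.18, 396.27) c2=(486.86, 296.97) c3=(390.03, 300.23)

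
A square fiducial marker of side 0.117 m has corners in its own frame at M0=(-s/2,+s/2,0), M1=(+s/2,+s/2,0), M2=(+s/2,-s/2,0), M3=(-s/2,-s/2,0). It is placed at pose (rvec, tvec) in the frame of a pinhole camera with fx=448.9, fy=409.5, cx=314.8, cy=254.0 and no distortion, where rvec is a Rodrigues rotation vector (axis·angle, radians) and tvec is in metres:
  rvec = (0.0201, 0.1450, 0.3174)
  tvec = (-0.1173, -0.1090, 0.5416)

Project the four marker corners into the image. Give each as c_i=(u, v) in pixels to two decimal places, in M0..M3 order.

c0=(160.04, 200.83) c1=(247.43, 227.14) c2=(277.42, 141.18) c3=(188.34, 117.18)

Intrinsics K: fx=448.9, fy=409.5, cx=314.8, cy=254.0
Marker side s = 0.117 m; corners in marker frame (Z=0):
  M0 = (-0.0585, +0.0585, 0)
  M1 = (+0.0585, +0.0585, 0)
  M2 = (+0.0585, -0.0585, 0)
  M3 = (-0.0585, -0.0585, 0)
rvec = (0.0201, 0.1450, 0.3174), |rvec| = θ = 0.34953 rad = 20.027°
Rodrigues: sinθ=0.34246, 1−cosθ=0.06047; R = I + sinθ·[k]× + (1−cosθ)·[k]×²:
    [+0.93973 -0.30953 +0.14522]
    [+0.31242 +0.94994 +0.00308]
    [-0.13891 +0.04247 +0.98939]
t = (-0.1173, -0.1090, 0.5416) m
M0: Pc = R·M0+t = (-0.19038, -0.07171, +0.55221); u = 448.9·(-0.19038)/0.55221 + 314.8 = 160.0356, v = 409.5·(-0.07171)/0.55221 + 254.0 = 200.8261
M1: Pc = R·M1+t = (-0.08043, -0.03515, +0.53596); u = 448.9·(-0.08043)/0.53596 + 314.8 = 247.4319, v = 409.5·(-0.03515)/0.53596 + 254.0 = 227.1420
M2: Pc = R·M2+t = (-0.04422, -0.14629, +0.53099); u = 448.9·(-0.04422)/0.53099 + 314.8 = 277.4181, v = 409.5·(-0.14629)/0.53099 + 254.0 = 141.1770
M3: Pc = R·M3+t = (-0.15417, -0.18285, +0.54724); u = 448.9·(-0.15417)/0.54724 + 314.8 = 188.3377, v = 409.5·(-0.18285)/0.54724 + 254.0 = 117.1752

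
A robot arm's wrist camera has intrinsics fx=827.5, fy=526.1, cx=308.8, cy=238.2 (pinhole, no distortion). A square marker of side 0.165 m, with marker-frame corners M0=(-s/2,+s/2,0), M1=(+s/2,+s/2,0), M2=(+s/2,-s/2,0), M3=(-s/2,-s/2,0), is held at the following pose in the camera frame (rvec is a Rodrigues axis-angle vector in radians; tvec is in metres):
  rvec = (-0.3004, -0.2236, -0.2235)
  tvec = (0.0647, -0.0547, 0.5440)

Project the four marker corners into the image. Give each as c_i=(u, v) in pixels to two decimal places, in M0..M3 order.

Intrinsics K: fx=827.5, fy=526.1, cx=308.8, cy=238.2
Marker side s = 0.165 m; corners in marker frame (Z=0):
  M0 = (-0.0825, +0.0825, 0)
  M1 = (+0.0825, +0.0825, 0)
  M2 = (+0.0825, -0.0825, 0)
  M3 = (-0.0825, -0.0825, 0)
rvec = (-0.3004, -0.2236, -0.2235), |rvec| = θ = 0.43611 rad = 24.987°
Rodrigues: sinθ=0.42241, 1−cosθ=0.09360; R = I + sinθ·[k]× + (1−cosθ)·[k]×²:
    [+0.95081 +0.24954 -0.18354]
    [-0.18343 +0.93101 +0.31556]
    [+0.24962 -0.26637 +0.93099]
t = (0.0647, -0.0547, 0.5440) m
M0: Pc = R·M0+t = (+0.00684, +0.03724, +0.50143); u = 827.5·(+0.00684)/0.50143 + 308.8 = 320.0960, v = 526.1·(+0.03724)/0.50143 + 238.2 = 277.2730
M1: Pc = R·M1+t = (+0.16373, +0.00698, +0.54262); u = 827.5·(+0.16373)/0.54262 + 308.8 = 558.4890, v = 526.1·(+0.00698)/0.54262 + 238.2 = 244.9631
M2: Pc = R·M2+t = (+0.12256, -0.14664, +0.58657); u = 827.5·(+0.12256)/0.58657 + 308.8 = 481.6940, v = 526.1·(-0.14664)/0.58657 + 238.2 = 106.6764
M3: Pc = R·M3+t = (-0.03433, -0.11638, +0.54538); u = 827.5·(-0.03433)/0.54538 + 308.8 = 256.7132, v = 526.1·(-0.11638)/0.54538 + 238.2 = 125.9391

c0=(320.10, 277.27) c1=(558.49, 244.96) c2=(481.69, 106.68) c3=(256.71, 125.94)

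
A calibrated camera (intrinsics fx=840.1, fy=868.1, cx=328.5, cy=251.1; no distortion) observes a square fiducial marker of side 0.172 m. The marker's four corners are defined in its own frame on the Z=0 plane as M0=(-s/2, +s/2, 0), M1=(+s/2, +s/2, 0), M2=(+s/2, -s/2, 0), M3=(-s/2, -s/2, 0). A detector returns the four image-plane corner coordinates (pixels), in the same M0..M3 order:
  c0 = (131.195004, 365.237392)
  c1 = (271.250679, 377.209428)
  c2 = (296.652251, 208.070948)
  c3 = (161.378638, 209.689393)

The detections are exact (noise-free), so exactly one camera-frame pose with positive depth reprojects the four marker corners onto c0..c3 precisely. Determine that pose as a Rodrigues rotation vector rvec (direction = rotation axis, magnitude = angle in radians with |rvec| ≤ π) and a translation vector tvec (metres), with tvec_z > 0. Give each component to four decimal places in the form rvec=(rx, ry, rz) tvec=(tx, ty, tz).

rvec=(-0.2956, 0.4338, 0.0769) tvec=(-0.1228, 0.0377, 0.8903)

Intrinsics K: fx=840.1, fy=868.1, cx=328.5, cy=251.1
Marker side s = 0.172 m; corners in marker frame (Z=0):
  M0 = (-0.0860, +0.0860, 0)
  M1 = (+0.0860, +0.0860, 0)
  M2 = (+0.0860, -0.0860, 0)
  M3 = (-0.0860, -0.0860, 0)
Detected image corners:
  c0 = (131.195004, 365.237392) px
  c1 = (271.250679, 377.209428) px
  c2 = (296.652251, 208.070948) px
  c3 = (161.378638, 209.689393) px
Planar DLT: solve 8×8 A·h = b for H (H[2,2]=1):
  H  [+697.36437 -226.32537 +212.65081]
  H  [-109.32856 +855.71235 +287.86321]
  H  [-0.47720 -0.29830 +1.00000]
B = K⁻¹H; ‖b₁‖=1.123180, ‖b₂‖=1.123180; λ = 2/(‖b₁‖+‖b₂‖) = 0.890330, sign → tz>0 ⇒ λ=+0.890330
r₁ = λ·B[:,0] = (+0.90519,+0.01077,-0.42487); r₂ = λ·B[:,1] = (-0.13601,+0.95445,-0.26558)
r₃ = r₁×r₂ = (+0.40265,+0.29819,+0.86542); SVD([r₁ r₂ r₃]) → R = UVᵀ:
  R  [+0.90519 -0.13601 +0.40265]
  R  [+0.01077 +0.95445 +0.29819]
  R  [-0.42487 -0.26558 +0.86542]
t = (-0.12278, +0.03770, +0.89033) m
tr R = 2.725060; θ = arccos((tr R − 1)/2) = 0.530548 rad = 30.398°
axis k = ((R−Rᵀ)₃₂, (R−Rᵀ)₁₃, (R−Rᵀ)₂₁) / (2 sinθ) = (-0.557083, +0.817695, +0.145030)
rvec = θ·k = (-0.295559, +0.433826, +0.076945)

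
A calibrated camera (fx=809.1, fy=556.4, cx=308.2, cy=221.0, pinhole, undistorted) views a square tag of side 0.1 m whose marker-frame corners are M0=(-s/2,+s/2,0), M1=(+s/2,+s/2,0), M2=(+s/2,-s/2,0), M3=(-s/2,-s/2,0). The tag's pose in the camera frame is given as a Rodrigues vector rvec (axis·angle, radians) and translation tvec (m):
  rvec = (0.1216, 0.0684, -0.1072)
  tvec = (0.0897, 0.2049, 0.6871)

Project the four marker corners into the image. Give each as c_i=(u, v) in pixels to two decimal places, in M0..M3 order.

Intrinsics K: fx=809.1, fy=556.4, cx=308.2, cy=221.0
Marker side s = 0.1 m; corners in marker frame (Z=0):
  M0 = (-0.0500, +0.0500, 0)
  M1 = (+0.0500, +0.0500, 0)
  M2 = (+0.0500, -0.0500, 0)
  M3 = (-0.0500, -0.0500, 0)
rvec = (0.1216, 0.0684, -0.1072), |rvec| = θ = 0.17595 rad = 10.081°
Rodrigues: sinθ=0.17504, 1−cosθ=0.01544; R = I + sinθ·[k]× + (1−cosθ)·[k]×²:
    [+0.99194 +0.11080 +0.06155]
    [-0.10250 +0.98689 -0.12463]
    [-0.07455 +0.11732 +0.99029]
t = (0.0897, 0.2049, 0.6871) m
M0: Pc = R·M0+t = (+0.04564, +0.25937, +0.69669); u = 809.1·(+0.04564)/0.69669 + 308.2 = 361.2072, v = 556.4·(+0.25937)/0.69669 + 221.0 = 428.1404
M1: Pc = R·M1+t = (+0.14484, +0.24912, +0.68924); u = 809.1·(+0.14484)/0.68924 + 308.2 = 478.2243, v = 556.4·(+0.24912)/0.68924 + 221.0 = 422.1064
M2: Pc = R·M2+t = (+0.13376, +0.15043, +0.67751); u = 809.1·(+0.13376)/0.67751 + 308.2 = 467.9368, v = 556.4·(+0.15043)/0.67751 + 221.0 = 344.5403
M3: Pc = R·M3+t = (+0.03456, +0.16068, +0.68496); u = 809.1·(+0.03456)/0.68496 + 308.2 = 349.0275, v = 556.4·(+0.16068)/0.68496 + 221.0 = 351.5219

c0=(361.21, 428.14) c1=(478.22, 422.11) c2=(467.94, 344.54) c3=(349.03, 351.52)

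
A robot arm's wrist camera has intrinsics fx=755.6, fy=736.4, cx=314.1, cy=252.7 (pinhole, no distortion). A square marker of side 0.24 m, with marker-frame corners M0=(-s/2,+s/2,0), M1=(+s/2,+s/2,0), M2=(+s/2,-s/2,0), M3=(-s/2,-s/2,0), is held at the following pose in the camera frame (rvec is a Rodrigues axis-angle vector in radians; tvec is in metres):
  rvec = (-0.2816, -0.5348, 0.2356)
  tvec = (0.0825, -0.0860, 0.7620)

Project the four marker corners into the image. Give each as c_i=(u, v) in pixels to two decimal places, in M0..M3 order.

Intrinsics K: fx=755.6, fy=736.4, cx=314.1, cy=252.7
Marker side s = 0.24 m; corners in marker frame (Z=0):
  M0 = (-0.1200, +0.1200, 0)
  M1 = (+0.1200, +0.1200, 0)
  M2 = (+0.1200, -0.1200, 0)
  M3 = (-0.1200, -0.1200, 0)
rvec = (-0.2816, -0.5348, 0.2356), |rvec| = θ = 0.64870 rad = 37.168°
Rodrigues: sinθ=0.60415, 1−cosθ=0.20313; R = I + sinθ·[k]× + (1−cosθ)·[k]×²:
    [+0.83515 -0.14672 -0.53010]
    [+0.29212 +0.93493 +0.20144]
    [+0.46605 -0.32308 +0.82366]
t = (0.0825, -0.0860, 0.7620) m
M0: Pc = R·M0+t = (-0.03532, -0.00886, +0.66730); u = 755.6·(-0.03532)/0.66730 + 314.1 = 274.1016, v = 736.4·(-0.00886)/0.66730 + 252.7 = 242.9197
M1: Pc = R·M1+t = (+0.16511, +0.06125, +0.77916); u = 755.6·(+0.16511)/0.77916 + 314.1 = 474.2189, v = 736.4·(+0.06125)/0.77916 + 252.7 = 310.5845
M2: Pc = R·M2+t = (+0.20032, -0.16314, +0.85670); u = 755.6·(+0.20032)/0.85670 + 314.1 = 490.7848, v = 736.4·(-0.16314)/0.85670 + 252.7 = 112.4700
M3: Pc = R·M3+t = (-0.00011, -0.23325, +0.74484); u = 755.6·(-0.00011)/0.74484 + 314.1 = 313.9878, v = 736.4·(-0.23325)/0.74484 + 252.7 = 22.0990

c0=(274.10, 242.92) c1=(474.22, 310.58) c2=(490.78, 112.47) c3=(313.99, 22.10)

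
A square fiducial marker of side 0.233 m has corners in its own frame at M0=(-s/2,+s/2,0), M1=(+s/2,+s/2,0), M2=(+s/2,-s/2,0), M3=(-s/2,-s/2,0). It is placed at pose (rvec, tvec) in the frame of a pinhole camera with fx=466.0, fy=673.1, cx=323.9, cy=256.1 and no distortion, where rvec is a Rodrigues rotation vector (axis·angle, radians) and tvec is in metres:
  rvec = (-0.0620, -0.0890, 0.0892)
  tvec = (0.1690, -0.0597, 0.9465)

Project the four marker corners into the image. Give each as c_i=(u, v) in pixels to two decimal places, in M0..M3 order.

Intrinsics K: fx=466.0, fy=673.1, cx=323.9, cy=256.1
Marker side s = 0.233 m; corners in marker frame (Z=0):
  M0 = (-0.1165, +0.1165, 0)
  M1 = (+0.1165, +0.1165, 0)
  M2 = (+0.1165, -0.1165, 0)
  M3 = (-0.1165, -0.1165, 0)
rvec = (-0.0620, -0.0890, 0.0892), |rvec| = θ = 0.14043 rad = 8.046°
Rodrigues: sinθ=0.13997, 1−cosθ=0.00984; R = I + sinθ·[k]× + (1−cosθ)·[k]×²:
    [+0.99207 -0.08615 -0.09147]
    [+0.09166 +0.99411 +0.05783]
    [+0.08595 -0.06576 +0.99413]
t = (0.1690, -0.0597, 0.9465) m
M0: Pc = R·M0+t = (+0.04339, +0.04544, +0.92883); u = 466.0·(+0.04339)/0.92883 + 323.9 = 345.6674, v = 673.1·(+0.04544)/0.92883 + 256.1 = 289.0259
M1: Pc = R·M1+t = (+0.27454, +0.06679, +0.94885); u = 466.0·(+0.27454)/0.94885 + 323.9 = 458.7320, v = 673.1·(+0.06679)/0.94885 + 256.1 = 303.4814
M2: Pc = R·M2+t = (+0.29461, -0.16484, +0.96417); u = 466.0·(+0.29461)/0.96417 + 323.9 = 466.2912, v = 673.1·(-0.16484)/0.96417 + 256.1 = 141.0268
M3: Pc = R·M3+t = (+0.06346, -0.18619, +0.94415); u = 466.0·(+0.06346)/0.94415 + 323.9 = 355.2218, v = 673.1·(-0.18619)/0.94415 + 256.1 = 123.3602

c0=(345.67, 289.03) c1=(458.73, 303.48) c2=(466.29, 141.03) c3=(355.22, 123.36)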